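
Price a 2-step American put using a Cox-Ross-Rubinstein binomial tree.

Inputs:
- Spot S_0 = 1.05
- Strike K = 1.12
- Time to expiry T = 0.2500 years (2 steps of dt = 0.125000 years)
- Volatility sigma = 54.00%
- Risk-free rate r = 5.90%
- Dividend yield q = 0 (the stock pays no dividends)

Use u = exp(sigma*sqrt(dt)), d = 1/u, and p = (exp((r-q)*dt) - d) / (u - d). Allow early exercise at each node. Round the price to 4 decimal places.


Answer: Price = V(0,0) = 0.1496

Derivation:
dt = T/N = 0.125000
u = exp(sigma*sqrt(dt)) = 1.210361; d = 1/u = 0.826200
p = (exp((r-q)*dt) - d) / (u - d) = 0.471683
Discount per step: exp(-r*dt) = 0.992652
Stock lattice S(k, i) with i counting down-moves:
  k=0: S(0,0) = 1.0500
  k=1: S(1,0) = 1.2709; S(1,1) = 0.8675
  k=2: S(2,0) = 1.5382; S(2,1) = 1.0500; S(2,2) = 0.7167
Terminal payoffs V(N, i) = max(K - S_T, 0):
  V(2,0) = 0.000000; V(2,1) = 0.070000; V(2,2) = 0.403264
Backward induction: V(k, i) = exp(-r*dt) * [p * V(k+1, i) + (1-p) * V(k+1, i+1)]; then take max(V_cont, immediate exercise) for American.
  V(1,0) = exp(-r*dt) * [p*0.000000 + (1-p)*0.070000] = 0.036710; exercise = 0.000000; V(1,0) = max -> 0.036710
  V(1,1) = exp(-r*dt) * [p*0.070000 + (1-p)*0.403264] = 0.244261; exercise = 0.252490; V(1,1) = max -> 0.252490
  V(0,0) = exp(-r*dt) * [p*0.036710 + (1-p)*0.252490] = 0.149603; exercise = 0.070000; V(0,0) = max -> 0.149603


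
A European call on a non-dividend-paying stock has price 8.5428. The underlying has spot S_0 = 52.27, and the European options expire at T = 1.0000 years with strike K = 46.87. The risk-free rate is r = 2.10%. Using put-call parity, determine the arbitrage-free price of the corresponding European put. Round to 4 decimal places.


Put-call parity: C - P = S_0 * exp(-qT) - K * exp(-rT).
S_0 * exp(-qT) = 52.2700 * 1.00000000 = 52.27000000
K * exp(-rT) = 46.8700 * 0.97921896 = 45.89599287
P = C - S*exp(-qT) + K*exp(-rT)
P = 8.5428 - 52.27000000 + 45.89599287 = 2.1688

Answer: Put price = 2.1688


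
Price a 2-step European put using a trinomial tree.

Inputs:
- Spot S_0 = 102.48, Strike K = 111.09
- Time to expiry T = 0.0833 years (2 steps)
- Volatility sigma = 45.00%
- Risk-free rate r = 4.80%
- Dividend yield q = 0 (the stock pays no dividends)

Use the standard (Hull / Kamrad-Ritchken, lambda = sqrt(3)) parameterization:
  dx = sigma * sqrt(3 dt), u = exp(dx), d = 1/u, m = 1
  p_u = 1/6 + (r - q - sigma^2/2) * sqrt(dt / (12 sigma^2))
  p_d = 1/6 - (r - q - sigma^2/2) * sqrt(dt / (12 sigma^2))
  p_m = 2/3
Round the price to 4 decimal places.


Answer: Price = V(0,0) = 10.8448

Derivation:
dt = T/N = 0.041650; dx = sigma*sqrt(3*dt) = 0.159067
u = exp(dx) = 1.172417; d = 1/u = 0.852939
p_u = 0.159695, p_m = 0.666667, p_d = 0.173638
Discount per step: exp(-r*dt) = 0.998003
Stock lattice S(k, j) with j the centered position index:
  k=0: S(0,+0) = 102.4800
  k=1: S(1,-1) = 87.4092; S(1,+0) = 102.4800; S(1,+1) = 120.1493
  k=2: S(2,-2) = 74.5547; S(2,-1) = 87.4092; S(2,+0) = 102.4800; S(2,+1) = 120.1493; S(2,+2) = 140.8650
Terminal payoffs V(N, j) = max(K - S_T, 0):
  V(2,-2) = 36.535287; V(2,-1) = 23.680807; V(2,+0) = 8.610000; V(2,+1) = 0.000000; V(2,+2) = 0.000000
Backward induction: V(k, j) = exp(-r*dt) * [p_u * V(k+1, j+1) + p_m * V(k+1, j) + p_d * V(k+1, j-1)]
  V(1,-1) = exp(-r*dt) * [p_u*8.610000 + p_m*23.680807 + p_d*36.535287] = 23.459153
  V(1,+0) = exp(-r*dt) * [p_u*0.000000 + p_m*8.610000 + p_d*23.680807] = 9.832215
  V(1,+1) = exp(-r*dt) * [p_u*0.000000 + p_m*0.000000 + p_d*8.610000] = 1.492038
  V(0,+0) = exp(-r*dt) * [p_u*1.492038 + p_m*9.832215 + p_d*23.459153] = 10.844782


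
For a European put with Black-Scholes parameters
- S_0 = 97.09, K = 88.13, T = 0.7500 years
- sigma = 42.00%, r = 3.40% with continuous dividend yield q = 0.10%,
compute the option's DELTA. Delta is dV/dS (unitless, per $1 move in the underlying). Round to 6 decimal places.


Answer: Delta = -0.302661

Derivation:
d1 = 0.5161109633; d2 = 0.1523802937
phi(d1) = 0.3491953412; exp(-qT) = 0.9992502812; exp(-rT) = 0.9748223790
N(-d1) = 0.3028884556
Delta = -exp(-qT) * N(-d1) = -0.9992502812 * 0.3028884556 = -0.302661


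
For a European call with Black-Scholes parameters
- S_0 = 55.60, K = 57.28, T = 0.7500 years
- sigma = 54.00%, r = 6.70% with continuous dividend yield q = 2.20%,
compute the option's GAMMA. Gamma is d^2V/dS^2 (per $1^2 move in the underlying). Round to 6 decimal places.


Answer: Gamma = 0.014655

Derivation:
d1 = 0.2423410191; d2 = -0.2253126990
phi(d1) = 0.3873978345; exp(-qT) = 0.9836353794; exp(-rT) = 0.9509916469
Gamma = exp(-qT) * phi(d1) / (S * sigma * sqrt(T)) = 0.9836353794 * 0.3873978345 / (55.6000 * 0.5400 * 0.8660254038) = 0.014655


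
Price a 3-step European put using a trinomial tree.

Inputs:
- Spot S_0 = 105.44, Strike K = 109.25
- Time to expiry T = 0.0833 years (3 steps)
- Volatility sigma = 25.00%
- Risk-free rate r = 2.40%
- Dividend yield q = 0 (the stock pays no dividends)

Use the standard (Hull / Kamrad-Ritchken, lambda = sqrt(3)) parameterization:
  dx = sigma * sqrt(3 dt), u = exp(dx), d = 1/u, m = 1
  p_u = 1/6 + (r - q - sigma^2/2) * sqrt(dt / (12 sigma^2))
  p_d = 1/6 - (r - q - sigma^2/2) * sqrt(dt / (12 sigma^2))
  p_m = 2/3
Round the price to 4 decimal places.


Answer: Price = V(0,0) = 5.3273

Derivation:
dt = T/N = 0.027767; dx = sigma*sqrt(3*dt) = 0.072154
u = exp(dx) = 1.074821; d = 1/u = 0.930387
p_u = 0.165272, p_m = 0.666667, p_d = 0.168062
Discount per step: exp(-r*dt) = 0.999334
Stock lattice S(k, j) with j the centered position index:
  k=0: S(0,+0) = 105.4400
  k=1: S(1,-1) = 98.1000; S(1,+0) = 105.4400; S(1,+1) = 113.3292
  k=2: S(2,-2) = 91.2710; S(2,-1) = 98.1000; S(2,+0) = 105.4400; S(2,+1) = 113.3292; S(2,+2) = 121.8086
  k=3: S(3,-3) = 84.9174; S(3,-2) = 91.2710; S(3,-1) = 98.1000; S(3,+0) = 105.4400; S(3,+1) = 113.3292; S(3,+2) = 121.8086; S(3,+3) = 130.9224
Terminal payoffs V(N, j) = max(K - S_T, 0):
  V(3,-3) = 24.332599; V(3,-2) = 17.978975; V(3,-1) = 11.149965; V(3,+0) = 3.810000; V(3,+1) = 0.000000; V(3,+2) = 0.000000; V(3,+3) = 0.000000
Backward induction: V(k, j) = exp(-r*dt) * [p_u * V(k+1, j+1) + p_m * V(k+1, j) + p_d * V(k+1, j-1)]
  V(2,-2) = exp(-r*dt) * [p_u*11.149965 + p_m*17.978975 + p_d*24.332599] = 17.906197
  V(2,-1) = exp(-r*dt) * [p_u*3.810000 + p_m*11.149965 + p_d*17.978975] = 11.077187
  V(2,+0) = exp(-r*dt) * [p_u*0.000000 + p_m*3.810000 + p_d*11.149965] = 4.410941
  V(2,+1) = exp(-r*dt) * [p_u*0.000000 + p_m*0.000000 + p_d*3.810000] = 0.639888
  V(2,+2) = exp(-r*dt) * [p_u*0.000000 + p_m*0.000000 + p_d*0.000000] = 0.000000
  V(1,-1) = exp(-r*dt) * [p_u*4.410941 + p_m*11.077187 + p_d*17.906197] = 11.115730
  V(1,+0) = exp(-r*dt) * [p_u*0.639888 + p_m*4.410941 + p_d*11.077187] = 4.904764
  V(1,+1) = exp(-r*dt) * [p_u*0.000000 + p_m*0.639888 + p_d*4.410941] = 1.167124
  V(0,+0) = exp(-r*dt) * [p_u*1.167124 + p_m*4.904764 + p_d*11.115730] = 5.327312


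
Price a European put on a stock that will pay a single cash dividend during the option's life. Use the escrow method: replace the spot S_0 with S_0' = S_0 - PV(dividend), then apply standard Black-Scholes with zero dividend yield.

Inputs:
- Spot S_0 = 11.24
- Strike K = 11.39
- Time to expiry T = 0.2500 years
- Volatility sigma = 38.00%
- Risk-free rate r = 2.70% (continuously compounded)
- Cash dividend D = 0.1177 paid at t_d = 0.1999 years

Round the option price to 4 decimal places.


PV(D) = D * exp(-r * t_d) = 0.1177 * 0.99461724 = 0.11706645
S_0' = S_0 - PV(D) = 11.2400 - 0.11706645 = 11.12293355
d1 = (ln(S_0'/K) + (r + sigma^2/2)*T) / (sigma*sqrt(T)) = 0.00564887
d2 = d1 - sigma*sqrt(T) = -0.18435113
exp(-rT) = 0.99327273
N(-d1) = 0.49774644; N(-d2) = 0.57313100
P = K * exp(-rT) * N(-d2) - S_0' * N(-d1) = 11.3900 * 0.99327273 * 0.57313100 - 11.12293355 * 0.49774644 = 0.9476

Answer: Price = 0.9476


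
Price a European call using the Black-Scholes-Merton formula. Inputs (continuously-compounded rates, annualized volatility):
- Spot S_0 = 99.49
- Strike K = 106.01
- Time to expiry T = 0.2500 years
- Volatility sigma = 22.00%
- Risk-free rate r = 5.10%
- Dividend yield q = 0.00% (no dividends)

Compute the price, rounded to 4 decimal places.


d1 = (ln(S/K) + (r - q + 0.5*sigma^2) * T) / (sigma * sqrt(T)) = -0.40614812
d2 = d1 - sigma * sqrt(T) = -0.51614812
exp(-rT) = 0.98733094; exp(-qT) = 1.00000000
C = S_0 * exp(-qT) * N(d1) - K * exp(-rT) * N(d2)
N(d1) = 0.34231689; N(d2) = 0.30287548
C = 99.4900 * 1.00000000 * 0.34231689 - 106.0100 * 0.98733094 * 0.30287548 = 2.3561

Answer: Price = 2.3561


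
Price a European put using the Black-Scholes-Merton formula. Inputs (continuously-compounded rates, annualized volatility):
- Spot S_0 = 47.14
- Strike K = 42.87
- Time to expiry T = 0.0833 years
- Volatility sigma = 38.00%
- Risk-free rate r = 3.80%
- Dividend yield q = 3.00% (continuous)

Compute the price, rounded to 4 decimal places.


Answer: Price = 0.5193

Derivation:
d1 = (ln(S/K) + (r - q + 0.5*sigma^2) * T) / (sigma * sqrt(T)) = 0.92665273
d2 = d1 - sigma * sqrt(T) = 0.81697812
exp(-rT) = 0.99683960; exp(-qT) = 0.99750412
P = K * exp(-rT) * N(-d2) - S_0 * exp(-qT) * N(-d1)
N(-d1) = 0.17705343; N(-d2) = 0.20697046
P = 42.8700 * 0.99683960 * 0.20697046 - 47.1400 * 0.99750412 * 0.17705343 = 0.5193


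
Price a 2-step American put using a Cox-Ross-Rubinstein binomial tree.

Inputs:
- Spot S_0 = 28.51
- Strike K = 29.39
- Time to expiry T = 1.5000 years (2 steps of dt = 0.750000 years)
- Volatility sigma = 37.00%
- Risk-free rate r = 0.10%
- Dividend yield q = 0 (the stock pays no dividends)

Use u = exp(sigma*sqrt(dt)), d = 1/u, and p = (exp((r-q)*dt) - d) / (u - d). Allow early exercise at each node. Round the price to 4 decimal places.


dt = T/N = 0.750000
u = exp(sigma*sqrt(dt)) = 1.377719; d = 1/u = 0.725837
p = (exp((r-q)*dt) - d) / (u - d) = 0.421722
Discount per step: exp(-r*dt) = 0.999250
Stock lattice S(k, i) with i counting down-moves:
  k=0: S(0,0) = 28.5100
  k=1: S(1,0) = 39.2788; S(1,1) = 20.6936
  k=2: S(2,0) = 54.1151; S(2,1) = 28.5100; S(2,2) = 15.0202
Terminal payoffs V(N, i) = max(K - S_T, 0):
  V(2,0) = 0.000000; V(2,1) = 0.880000; V(2,2) = 14.369798
Backward induction: V(k, i) = exp(-r*dt) * [p * V(k+1, i) + (1-p) * V(k+1, i+1)]; then take max(V_cont, immediate exercise) for American.
  V(1,0) = exp(-r*dt) * [p*0.000000 + (1-p)*0.880000] = 0.508503; exercise = 0.000000; V(1,0) = max -> 0.508503
  V(1,1) = exp(-r*dt) * [p*0.880000 + (1-p)*14.369798] = 8.674344; exercise = 8.696379; V(1,1) = max -> 8.696379
  V(0,0) = exp(-r*dt) * [p*0.508503 + (1-p)*8.696379] = 5.239440; exercise = 0.880000; V(0,0) = max -> 5.239440

Answer: Price = V(0,0) = 5.2394


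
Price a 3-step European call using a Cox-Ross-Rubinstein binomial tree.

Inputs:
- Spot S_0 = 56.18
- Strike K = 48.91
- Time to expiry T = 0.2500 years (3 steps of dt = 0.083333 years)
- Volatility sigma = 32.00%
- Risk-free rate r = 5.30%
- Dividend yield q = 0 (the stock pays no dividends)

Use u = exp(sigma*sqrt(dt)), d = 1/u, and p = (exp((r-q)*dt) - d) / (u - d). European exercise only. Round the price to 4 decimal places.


Answer: Price = V(0,0) = 8.6904

Derivation:
dt = T/N = 0.083333
u = exp(sigma*sqrt(dt)) = 1.096777; d = 1/u = 0.911762
p = (exp((r-q)*dt) - d) / (u - d) = 0.500847
Discount per step: exp(-r*dt) = 0.995593
Stock lattice S(k, i) with i counting down-moves:
  k=0: S(0,0) = 56.1800
  k=1: S(1,0) = 61.6169; S(1,1) = 51.2228
  k=2: S(2,0) = 67.5801; S(2,1) = 56.1800; S(2,2) = 46.7030
  k=3: S(3,0) = 74.1203; S(3,1) = 61.6169; S(3,2) = 51.2228; S(3,3) = 42.5820
Terminal payoffs V(N, i) = max(S_T - K, 0):
  V(3,0) = 25.210263; V(3,1) = 12.706942; V(3,2) = 2.312802; V(3,3) = 0.000000
Backward induction: V(k, i) = exp(-r*dt) * [p * V(k+1, i) + (1-p) * V(k+1, i+1)].
  V(2,0) = exp(-r*dt) * [p*25.210263 + (1-p)*12.706942] = 18.885599
  V(2,1) = exp(-r*dt) * [p*12.706942 + (1-p)*2.312802] = 7.485543
  V(2,2) = exp(-r*dt) * [p*2.312802 + (1-p)*0.000000] = 1.153255
  V(1,0) = exp(-r*dt) * [p*18.885599 + (1-p)*7.485543] = 13.137078
  V(1,1) = exp(-r*dt) * [p*7.485543 + (1-p)*1.153255] = 4.305704
  V(0,0) = exp(-r*dt) * [p*13.137078 + (1-p)*4.305704] = 8.690405


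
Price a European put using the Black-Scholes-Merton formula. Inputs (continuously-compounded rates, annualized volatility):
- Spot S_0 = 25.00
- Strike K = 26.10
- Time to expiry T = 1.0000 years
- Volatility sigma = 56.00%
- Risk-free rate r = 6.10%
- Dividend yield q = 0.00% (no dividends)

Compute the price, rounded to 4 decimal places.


d1 = (ln(S/K) + (r - q + 0.5*sigma^2) * T) / (sigma * sqrt(T)) = 0.31203663
d2 = d1 - sigma * sqrt(T) = -0.24796337
exp(-rT) = 0.94082324; exp(-qT) = 1.00000000
P = K * exp(-rT) * N(-d2) - S_0 * exp(-qT) * N(-d1)
N(-d1) = 0.37750634; N(-d2) = 0.59791863
P = 26.1000 * 0.94082324 * 0.59791863 - 25.0000 * 1.00000000 * 0.37750634 = 5.2445

Answer: Price = 5.2445


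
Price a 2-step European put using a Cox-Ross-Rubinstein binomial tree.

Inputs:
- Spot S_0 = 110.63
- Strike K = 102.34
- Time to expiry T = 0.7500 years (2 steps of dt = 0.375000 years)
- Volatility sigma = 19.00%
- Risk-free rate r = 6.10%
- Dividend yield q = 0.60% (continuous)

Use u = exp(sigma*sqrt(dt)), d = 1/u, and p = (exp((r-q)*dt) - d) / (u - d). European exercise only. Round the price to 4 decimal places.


dt = T/N = 0.375000
u = exp(sigma*sqrt(dt)) = 1.123390; d = 1/u = 0.890163
p = (exp((r-q)*dt) - d) / (u - d) = 0.560297
Discount per step: exp(-r*dt) = 0.977385
Stock lattice S(k, i) with i counting down-moves:
  k=0: S(0,0) = 110.6300
  k=1: S(1,0) = 124.2806; S(1,1) = 98.4787
  k=2: S(2,0) = 139.6156; S(2,1) = 110.6300; S(2,2) = 87.6621
Terminal payoffs V(N, i) = max(K - S_T, 0):
  V(2,0) = 0.000000; V(2,1) = 0.000000; V(2,2) = 14.677889
Backward induction: V(k, i) = exp(-r*dt) * [p * V(k+1, i) + (1-p) * V(k+1, i+1)].
  V(1,0) = exp(-r*dt) * [p*0.000000 + (1-p)*0.000000] = 0.000000
  V(1,1) = exp(-r*dt) * [p*0.000000 + (1-p)*14.677889] = 6.307961
  V(0,0) = exp(-r*dt) * [p*0.000000 + (1-p)*6.307961] = 2.710906

Answer: Price = V(0,0) = 2.7109


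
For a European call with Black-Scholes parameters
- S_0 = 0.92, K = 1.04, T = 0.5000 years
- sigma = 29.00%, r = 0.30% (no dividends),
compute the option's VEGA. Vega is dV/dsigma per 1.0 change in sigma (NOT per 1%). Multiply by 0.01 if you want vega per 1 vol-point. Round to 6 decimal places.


d1 = -0.4880369179; d2 = -0.6930978844
phi(d1) = 0.3541521876; exp(-qT) = 1.0000000000; exp(-rT) = 0.9985011244
Vega = S * exp(-qT) * phi(d1) * sqrt(T) = 0.9200 * 1.0000000000 * 0.3541521876 * 0.7071067812 = 0.230390

Answer: Vega = 0.230390


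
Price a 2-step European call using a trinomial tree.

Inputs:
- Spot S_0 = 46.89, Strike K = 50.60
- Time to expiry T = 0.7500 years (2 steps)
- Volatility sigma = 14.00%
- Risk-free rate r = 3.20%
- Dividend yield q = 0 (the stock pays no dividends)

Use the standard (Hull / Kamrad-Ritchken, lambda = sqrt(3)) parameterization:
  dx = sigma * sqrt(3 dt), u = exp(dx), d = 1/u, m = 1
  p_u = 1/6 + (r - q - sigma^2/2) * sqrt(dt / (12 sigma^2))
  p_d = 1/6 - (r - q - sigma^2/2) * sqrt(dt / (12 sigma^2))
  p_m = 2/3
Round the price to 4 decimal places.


dt = T/N = 0.375000; dx = sigma*sqrt(3*dt) = 0.148492
u = exp(dx) = 1.160084; d = 1/u = 0.862007
p_u = 0.194698, p_m = 0.666667, p_d = 0.138635
Discount per step: exp(-r*dt) = 0.988072
Stock lattice S(k, j) with j the centered position index:
  k=0: S(0,+0) = 46.8900
  k=1: S(1,-1) = 40.4195; S(1,+0) = 46.8900; S(1,+1) = 54.3963
  k=2: S(2,-2) = 34.8419; S(2,-1) = 40.4195; S(2,+0) = 46.8900; S(2,+1) = 54.3963; S(2,+2) = 63.1043
Terminal payoffs V(N, j) = max(S_T - K, 0):
  V(2,-2) = 0.000000; V(2,-1) = 0.000000; V(2,+0) = 0.000000; V(2,+1) = 3.796339; V(2,+2) = 12.504323
Backward induction: V(k, j) = exp(-r*dt) * [p_u * V(k+1, j+1) + p_m * V(k+1, j) + p_d * V(k+1, j-1)]
  V(1,-1) = exp(-r*dt) * [p_u*0.000000 + p_m*0.000000 + p_d*0.000000] = 0.000000
  V(1,+0) = exp(-r*dt) * [p_u*3.796339 + p_m*0.000000 + p_d*0.000000] = 0.730324
  V(1,+1) = exp(-r*dt) * [p_u*12.504323 + p_m*3.796339 + p_d*0.000000] = 4.906235
  V(0,+0) = exp(-r*dt) * [p_u*4.906235 + p_m*0.730324 + p_d*0.000000] = 1.424917

Answer: Price = V(0,0) = 1.4249


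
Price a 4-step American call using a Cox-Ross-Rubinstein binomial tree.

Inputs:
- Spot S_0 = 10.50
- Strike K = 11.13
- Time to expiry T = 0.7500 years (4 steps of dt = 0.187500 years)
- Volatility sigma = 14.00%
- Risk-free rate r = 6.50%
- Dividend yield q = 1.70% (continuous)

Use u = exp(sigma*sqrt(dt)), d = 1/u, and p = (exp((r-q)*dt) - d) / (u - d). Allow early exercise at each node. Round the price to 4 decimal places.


dt = T/N = 0.187500
u = exp(sigma*sqrt(dt)) = 1.062497; d = 1/u = 0.941179
p = (exp((r-q)*dt) - d) / (u - d) = 0.559369
Discount per step: exp(-r*dt) = 0.987886
Stock lattice S(k, i) with i counting down-moves:
  k=0: S(0,0) = 10.5000
  k=1: S(1,0) = 11.1562; S(1,1) = 9.8824
  k=2: S(2,0) = 11.8534; S(2,1) = 10.5000; S(2,2) = 9.3011
  k=3: S(3,0) = 12.5943; S(3,1) = 11.1562; S(3,2) = 9.8824; S(3,3) = 8.7540
  k=4: S(4,0) = 13.3814; S(4,1) = 11.8534; S(4,2) = 10.5000; S(4,3) = 9.3011; S(4,4) = 8.2391
Terminal payoffs V(N, i) = max(S_T - K, 0):
  V(4,0) = 2.251356; V(4,1) = 0.723448; V(4,2) = 0.000000; V(4,3) = 0.000000; V(4,4) = 0.000000
Backward induction: V(k, i) = exp(-r*dt) * [p * V(k+1, i) + (1-p) * V(k+1, i+1)]; then take max(V_cont, immediate exercise) for American.
  V(3,0) = exp(-r*dt) * [p*2.251356 + (1-p)*0.723448] = 1.558996; exercise = 1.464253; V(3,0) = max -> 1.558996
  V(3,1) = exp(-r*dt) * [p*0.723448 + (1-p)*0.000000] = 0.399773; exercise = 0.026218; V(3,1) = max -> 0.399773
  V(3,2) = exp(-r*dt) * [p*0.000000 + (1-p)*0.000000] = 0.000000; exercise = 0.000000; V(3,2) = max -> 0.000000
  V(3,3) = exp(-r*dt) * [p*0.000000 + (1-p)*0.000000] = 0.000000; exercise = 0.000000; V(3,3) = max -> 0.000000
  V(2,0) = exp(-r*dt) * [p*1.558996 + (1-p)*0.399773] = 1.035509; exercise = 0.723448; V(2,0) = max -> 1.035509
  V(2,1) = exp(-r*dt) * [p*0.399773 + (1-p)*0.000000] = 0.220912; exercise = 0.000000; V(2,1) = max -> 0.220912
  V(2,2) = exp(-r*dt) * [p*0.000000 + (1-p)*0.000000] = 0.000000; exercise = 0.000000; V(2,2) = max -> 0.000000
  V(1,0) = exp(-r*dt) * [p*1.035509 + (1-p)*0.220912] = 0.668377; exercise = 0.026218; V(1,0) = max -> 0.668377
  V(1,1) = exp(-r*dt) * [p*0.220912 + (1-p)*0.000000] = 0.122074; exercise = 0.000000; V(1,1) = max -> 0.122074
  V(0,0) = exp(-r*dt) * [p*0.668377 + (1-p)*0.122074] = 0.422479; exercise = 0.000000; V(0,0) = max -> 0.422479

Answer: Price = V(0,0) = 0.4225


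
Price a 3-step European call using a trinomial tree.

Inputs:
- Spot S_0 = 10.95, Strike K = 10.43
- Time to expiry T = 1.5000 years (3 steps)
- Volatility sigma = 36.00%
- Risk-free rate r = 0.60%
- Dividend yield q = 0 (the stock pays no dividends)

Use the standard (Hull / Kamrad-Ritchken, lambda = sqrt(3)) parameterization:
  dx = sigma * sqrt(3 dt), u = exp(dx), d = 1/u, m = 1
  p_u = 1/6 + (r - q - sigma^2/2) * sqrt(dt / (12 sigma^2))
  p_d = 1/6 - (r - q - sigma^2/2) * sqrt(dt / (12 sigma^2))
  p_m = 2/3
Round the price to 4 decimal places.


Answer: Price = V(0,0) = 2.0743

Derivation:
dt = T/N = 0.500000; dx = sigma*sqrt(3*dt) = 0.440908
u = exp(dx) = 1.554118; d = 1/u = 0.643452
p_u = 0.133326, p_m = 0.666667, p_d = 0.200007
Discount per step: exp(-r*dt) = 0.997004
Stock lattice S(k, j) with j the centered position index:
  k=0: S(0,+0) = 10.9500
  k=1: S(1,-1) = 7.0458; S(1,+0) = 10.9500; S(1,+1) = 17.0176
  k=2: S(2,-2) = 4.5336; S(2,-1) = 7.0458; S(2,+0) = 10.9500; S(2,+1) = 17.0176; S(2,+2) = 26.4473
  k=3: S(3,-3) = 2.9172; S(3,-2) = 4.5336; S(3,-1) = 7.0458; S(3,+0) = 10.9500; S(3,+1) = 17.0176; S(3,+2) = 26.4473; S(3,+3) = 41.1023
Terminal payoffs V(N, j) = max(S_T - K, 0):
  V(3,-3) = 0.000000; V(3,-2) = 0.000000; V(3,-1) = 0.000000; V(3,+0) = 0.520000; V(3,+1) = 6.587592; V(3,+2) = 16.017345; V(3,+3) = 30.672293
Backward induction: V(k, j) = exp(-r*dt) * [p_u * V(k+1, j+1) + p_m * V(k+1, j) + p_d * V(k+1, j-1)]
  V(2,-2) = exp(-r*dt) * [p_u*0.000000 + p_m*0.000000 + p_d*0.000000] = 0.000000
  V(2,-1) = exp(-r*dt) * [p_u*0.520000 + p_m*0.000000 + p_d*0.000000] = 0.069122
  V(2,+0) = exp(-r*dt) * [p_u*6.587592 + p_m*0.520000 + p_d*0.000000] = 1.221297
  V(2,+1) = exp(-r*dt) * [p_u*16.017345 + p_m*6.587592 + p_d*0.520000] = 6.611402
  V(2,+2) = exp(-r*dt) * [p_u*30.672293 + p_m*16.017345 + p_d*6.587592] = 16.037037
  V(1,-1) = exp(-r*dt) * [p_u*1.221297 + p_m*0.069122 + p_d*0.000000] = 0.208287
  V(1,+0) = exp(-r*dt) * [p_u*6.611402 + p_m*1.221297 + p_d*0.069122] = 1.704377
  V(1,+1) = exp(-r*dt) * [p_u*16.037037 + p_m*6.611402 + p_d*1.221297] = 6.769690
  V(0,+0) = exp(-r*dt) * [p_u*6.769690 + p_m*1.704377 + p_d*0.208287] = 2.074256


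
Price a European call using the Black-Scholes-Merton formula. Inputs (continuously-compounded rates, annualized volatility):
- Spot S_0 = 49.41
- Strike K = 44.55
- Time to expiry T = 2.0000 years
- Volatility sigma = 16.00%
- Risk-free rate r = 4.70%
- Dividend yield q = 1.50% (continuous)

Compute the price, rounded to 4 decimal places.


Answer: Price = 8.7223

Derivation:
d1 = (ln(S/K) + (r - q + 0.5*sigma^2) * T) / (sigma * sqrt(T)) = 0.85356927
d2 = d1 - sigma * sqrt(T) = 0.62729510
exp(-rT) = 0.91028276; exp(-qT) = 0.97044553
C = S_0 * exp(-qT) * N(d1) - K * exp(-rT) * N(d2)
N(d1) = 0.80332816; N(d2) = 0.73476709
C = 49.4100 * 0.97044553 * 0.80332816 - 44.5500 * 0.91028276 * 0.73476709 = 8.7223


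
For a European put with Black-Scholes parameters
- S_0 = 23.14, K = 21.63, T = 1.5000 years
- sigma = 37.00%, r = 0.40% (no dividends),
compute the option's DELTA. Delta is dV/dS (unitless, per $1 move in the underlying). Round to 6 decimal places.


Answer: Delta = -0.348737

Derivation:
d1 = 0.3887328786; d2 = -0.0644227238
phi(d1) = 0.3699101433; exp(-qT) = 1.0000000000; exp(-rT) = 0.9940179641
N(-d1) = 0.3487368790
Delta = -exp(-qT) * N(-d1) = -1.0000000000 * 0.3487368790 = -0.348737


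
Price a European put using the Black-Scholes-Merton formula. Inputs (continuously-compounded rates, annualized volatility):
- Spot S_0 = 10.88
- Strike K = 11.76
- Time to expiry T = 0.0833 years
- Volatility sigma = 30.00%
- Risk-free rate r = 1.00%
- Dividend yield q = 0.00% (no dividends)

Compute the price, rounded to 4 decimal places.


d1 = (ln(S/K) + (r - q + 0.5*sigma^2) * T) / (sigma * sqrt(T)) = -0.84536602
d2 = d1 - sigma * sqrt(T) = -0.93195124
exp(-rT) = 0.99916735; exp(-qT) = 1.00000000
P = K * exp(-rT) * N(-d2) - S_0 * exp(-qT) * N(-d1)
N(-d1) = 0.80104674; N(-d2) = 0.82431914
P = 11.7600 * 0.99916735 * 0.82431914 - 10.8800 * 1.00000000 * 0.80104674 = 0.9705

Answer: Price = 0.9705


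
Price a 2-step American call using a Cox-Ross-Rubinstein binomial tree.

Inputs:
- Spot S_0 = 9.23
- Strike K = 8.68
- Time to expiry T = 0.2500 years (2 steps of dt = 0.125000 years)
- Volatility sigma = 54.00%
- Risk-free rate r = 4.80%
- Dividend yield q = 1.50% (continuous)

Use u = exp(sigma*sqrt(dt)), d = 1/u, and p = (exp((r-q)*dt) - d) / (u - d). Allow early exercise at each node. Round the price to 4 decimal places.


Answer: Price = V(0,0) = 1.2966

Derivation:
dt = T/N = 0.125000
u = exp(sigma*sqrt(dt)) = 1.210361; d = 1/u = 0.826200
p = (exp((r-q)*dt) - d) / (u - d) = 0.463175
Discount per step: exp(-r*dt) = 0.994018
Stock lattice S(k, i) with i counting down-moves:
  k=0: S(0,0) = 9.2300
  k=1: S(1,0) = 11.1716; S(1,1) = 7.6258
  k=2: S(2,0) = 13.5217; S(2,1) = 9.2300; S(2,2) = 6.3005
Terminal payoffs V(N, i) = max(S_T - K, 0):
  V(2,0) = 4.841712; V(2,1) = 0.550000; V(2,2) = 0.000000
Backward induction: V(k, i) = exp(-r*dt) * [p * V(k+1, i) + (1-p) * V(k+1, i+1)]; then take max(V_cont, immediate exercise) for American.
  V(1,0) = exp(-r*dt) * [p*4.841712 + (1-p)*0.550000] = 2.522631; exercise = 2.491634; V(1,0) = max -> 2.522631
  V(1,1) = exp(-r*dt) * [p*0.550000 + (1-p)*0.000000] = 0.253222; exercise = 0.000000; V(1,1) = max -> 0.253222
  V(0,0) = exp(-r*dt) * [p*2.522631 + (1-p)*0.253222] = 1.296552; exercise = 0.550000; V(0,0) = max -> 1.296552


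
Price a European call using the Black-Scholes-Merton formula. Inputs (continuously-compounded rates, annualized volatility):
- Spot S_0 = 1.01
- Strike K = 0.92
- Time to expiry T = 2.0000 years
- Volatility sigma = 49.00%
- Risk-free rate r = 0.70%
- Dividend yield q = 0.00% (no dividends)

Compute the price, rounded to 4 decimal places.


Answer: Price = 0.3142

Derivation:
d1 = (ln(S/K) + (r - q + 0.5*sigma^2) * T) / (sigma * sqrt(T)) = 0.50137037
d2 = d1 - sigma * sqrt(T) = -0.19159428
exp(-rT) = 0.98609754; exp(-qT) = 1.00000000
C = S_0 * exp(-qT) * N(d1) - K * exp(-rT) * N(d2)
N(d1) = 0.69194476; N(d2) = 0.42403001
C = 1.0100 * 1.00000000 * 0.69194476 - 0.9200 * 0.98609754 * 0.42403001 = 0.3142


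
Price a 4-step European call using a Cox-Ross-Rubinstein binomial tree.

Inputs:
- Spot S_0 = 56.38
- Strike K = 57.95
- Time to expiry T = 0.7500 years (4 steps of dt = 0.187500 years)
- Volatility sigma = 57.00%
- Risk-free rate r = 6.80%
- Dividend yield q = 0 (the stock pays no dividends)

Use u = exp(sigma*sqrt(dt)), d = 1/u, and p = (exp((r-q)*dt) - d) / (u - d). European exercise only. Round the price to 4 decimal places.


Answer: Price = V(0,0) = 11.1401

Derivation:
dt = T/N = 0.187500
u = exp(sigma*sqrt(dt)) = 1.279945; d = 1/u = 0.781283
p = (exp((r-q)*dt) - d) / (u - d) = 0.464339
Discount per step: exp(-r*dt) = 0.987331
Stock lattice S(k, i) with i counting down-moves:
  k=0: S(0,0) = 56.3800
  k=1: S(1,0) = 72.1633; S(1,1) = 44.0488
  k=2: S(2,0) = 92.3651; S(2,1) = 56.3800; S(2,2) = 34.4146
  k=3: S(3,0) = 118.2222; S(3,1) = 72.1633; S(3,2) = 44.0488; S(3,3) = 26.8875
  k=4: S(4,0) = 151.3180; S(4,1) = 92.3651; S(4,2) = 56.3800; S(4,3) = 34.4146; S(4,4) = 21.0068
Terminal payoffs V(N, i) = max(S_T - K, 0):
  V(4,0) = 93.367979; V(4,1) = 34.415078; V(4,2) = 0.000000; V(4,3) = 0.000000; V(4,4) = 0.000000
Backward induction: V(k, i) = exp(-r*dt) * [p * V(k+1, i) + (1-p) * V(k+1, i+1)].
  V(3,0) = exp(-r*dt) * [p*93.367979 + (1-p)*34.415078] = 61.006408
  V(3,1) = exp(-r*dt) * [p*34.415078 + (1-p)*0.000000] = 15.777814
  V(3,2) = exp(-r*dt) * [p*0.000000 + (1-p)*0.000000] = 0.000000
  V(3,3) = exp(-r*dt) * [p*0.000000 + (1-p)*0.000000] = 0.000000
  V(2,0) = exp(-r*dt) * [p*61.006408 + (1-p)*15.777814] = 36.313263
  V(2,1) = exp(-r*dt) * [p*15.777814 + (1-p)*0.000000] = 7.233440
  V(2,2) = exp(-r*dt) * [p*0.000000 + (1-p)*0.000000] = 0.000000
  V(1,0) = exp(-r*dt) * [p*36.313263 + (1-p)*7.233440] = 20.473631
  V(1,1) = exp(-r*dt) * [p*7.233440 + (1-p)*0.000000] = 3.316217
  V(0,0) = exp(-r*dt) * [p*20.473631 + (1-p)*3.316217] = 11.140130


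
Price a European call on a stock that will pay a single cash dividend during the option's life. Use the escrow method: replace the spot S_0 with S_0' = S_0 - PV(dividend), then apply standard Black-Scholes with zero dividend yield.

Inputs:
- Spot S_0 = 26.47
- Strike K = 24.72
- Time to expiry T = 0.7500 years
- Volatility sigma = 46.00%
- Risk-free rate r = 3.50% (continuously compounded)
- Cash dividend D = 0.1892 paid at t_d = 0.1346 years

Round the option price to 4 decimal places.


Answer: Price = 5.1709

Derivation:
PV(D) = D * exp(-r * t_d) = 0.1892 * 0.99530008 = 0.18831078
S_0' = S_0 - PV(D) = 26.4700 - 0.18831078 = 26.28168922
d1 = (ln(S_0'/K) + (r + sigma^2/2)*T) / (sigma*sqrt(T)) = 0.41885466
d2 = d1 - sigma*sqrt(T) = 0.02048297
exp(-rT) = 0.97409154
N(d1) = 0.66233882; N(d2) = 0.50817095
C = S_0' * N(d1) - K * exp(-rT) * N(d2) = 26.28168922 * 0.66233882 - 24.7200 * 0.97409154 * 0.50817095 = 5.1709


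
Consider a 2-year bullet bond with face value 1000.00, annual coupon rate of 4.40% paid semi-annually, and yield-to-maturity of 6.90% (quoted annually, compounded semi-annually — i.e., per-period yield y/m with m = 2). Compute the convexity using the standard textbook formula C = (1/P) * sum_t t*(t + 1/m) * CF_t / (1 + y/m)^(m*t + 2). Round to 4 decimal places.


Coupon per period c = face * coupon_rate / m = 22.000000
Periods per year m = 2; per-period yield y/m = 0.034500
Number of cashflows N = 4
Cashflows (t years, CF_t, discount factor 1/(1+y/m)^(m*t), PV):
  t = 0.5000: CF_t = 22.000000, DF = 0.966651, PV = 21.266312
  t = 1.0000: CF_t = 22.000000, DF = 0.934413, PV = 20.557093
  t = 1.5000: CF_t = 22.000000, DF = 0.903251, PV = 19.871525
  t = 2.0000: CF_t = 1022.000000, DF = 0.873128, PV = 892.337030
Price P = sum_t PV_t = 954.031960
Convexity numerator sum_t t*(t + 1/m) * CF_t / (1+y/m)^(m*t + 2):
  t = 0.5000: term = 9.935762
  t = 1.0000: term = 28.813231
  t = 1.5000: term = 55.704651
  t = 2.0000: term = 4169.057933
Convexity = (1/P) * sum = 4263.511578 / 954.031960 = 4.468940

Answer: Convexity = 4.4689


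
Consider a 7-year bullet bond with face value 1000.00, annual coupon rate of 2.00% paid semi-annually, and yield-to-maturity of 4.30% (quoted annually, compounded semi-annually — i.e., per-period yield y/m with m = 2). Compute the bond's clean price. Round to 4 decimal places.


Coupon per period c = face * coupon_rate / m = 10.000000
Periods per year m = 2; per-period yield y/m = 0.021500
Number of cashflows N = 14
Cashflows (t years, CF_t, discount factor 1/(1+y/m)^(m*t), PV):
  t = 0.5000: CF_t = 10.000000, DF = 0.978953, PV = 9.789525
  t = 1.0000: CF_t = 10.000000, DF = 0.958348, PV = 9.583480
  t = 1.5000: CF_t = 10.000000, DF = 0.938177, PV = 9.381772
  t = 2.0000: CF_t = 10.000000, DF = 0.918431, PV = 9.184310
  t = 2.5000: CF_t = 10.000000, DF = 0.899100, PV = 8.991003
  t = 3.0000: CF_t = 10.000000, DF = 0.880177, PV = 8.801765
  t = 3.5000: CF_t = 10.000000, DF = 0.861651, PV = 8.616510
  t = 4.0000: CF_t = 10.000000, DF = 0.843515, PV = 8.435154
  t = 4.5000: CF_t = 10.000000, DF = 0.825762, PV = 8.257616
  t = 5.0000: CF_t = 10.000000, DF = 0.808381, PV = 8.083814
  t = 5.5000: CF_t = 10.000000, DF = 0.791367, PV = 7.913670
  t = 6.0000: CF_t = 10.000000, DF = 0.774711, PV = 7.747107
  t = 6.5000: CF_t = 10.000000, DF = 0.758405, PV = 7.584050
  t = 7.0000: CF_t = 1010.000000, DF = 0.742442, PV = 749.866894
Price P = sum_t PV_t = 862.236670

Answer: Price = 862.2367


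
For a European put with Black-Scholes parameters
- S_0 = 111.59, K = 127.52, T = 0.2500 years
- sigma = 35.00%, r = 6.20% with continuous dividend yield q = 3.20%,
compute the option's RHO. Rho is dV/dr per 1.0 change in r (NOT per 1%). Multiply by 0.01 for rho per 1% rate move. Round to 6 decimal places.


Answer: Rho = -24.804586

Derivation:
d1 = -0.6321672848; d2 = -0.8071672848
phi(d1) = 0.3266858507; exp(-qT) = 0.9920319148; exp(-rT) = 0.9846195068
N(-d2) = 0.7902149444
Rho = -K*T*exp(-rT)*N(-d2) = -127.5200 * 0.2500 * 0.9846195068 * 0.7902149444 = -24.804586


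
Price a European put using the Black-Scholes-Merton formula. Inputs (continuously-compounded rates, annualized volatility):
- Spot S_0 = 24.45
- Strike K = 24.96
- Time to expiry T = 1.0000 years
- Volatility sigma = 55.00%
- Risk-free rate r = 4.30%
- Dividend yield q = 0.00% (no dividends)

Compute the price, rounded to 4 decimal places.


d1 = (ln(S/K) + (r - q + 0.5*sigma^2) * T) / (sigma * sqrt(T)) = 0.31564668
d2 = d1 - sigma * sqrt(T) = -0.23435332
exp(-rT) = 0.95791139; exp(-qT) = 1.00000000
P = K * exp(-rT) * N(-d2) - S_0 * exp(-qT) * N(-d1)
N(-d1) = 0.37613535; N(-d2) = 0.59264465
P = 24.9600 * 0.95791139 * 0.59264465 - 24.4500 * 1.00000000 * 0.37613535 = 4.9733

Answer: Price = 4.9733


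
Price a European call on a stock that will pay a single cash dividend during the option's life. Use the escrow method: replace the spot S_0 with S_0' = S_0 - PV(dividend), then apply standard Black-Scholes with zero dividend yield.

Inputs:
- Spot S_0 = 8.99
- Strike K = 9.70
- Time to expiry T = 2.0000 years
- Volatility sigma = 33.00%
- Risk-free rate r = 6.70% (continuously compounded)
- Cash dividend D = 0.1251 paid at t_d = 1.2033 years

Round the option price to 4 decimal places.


PV(D) = D * exp(-r * t_d) = 0.1251 * 0.92254318 = 0.11541015
S_0' = S_0 - PV(D) = 8.9900 - 0.11541015 = 8.87458985
d1 = (ln(S_0'/K) + (r + sigma^2/2)*T) / (sigma*sqrt(T)) = 0.32991081
d2 = d1 - sigma*sqrt(T) = -0.13677966
exp(-rT) = 0.87459006
N(d1) = 0.62926632; N(d2) = 0.44560248
C = S_0' * N(d1) - K * exp(-rT) * N(d2) = 8.87458985 * 0.62926632 - 9.7000 * 0.87459006 * 0.44560248 = 1.8042

Answer: Price = 1.8042


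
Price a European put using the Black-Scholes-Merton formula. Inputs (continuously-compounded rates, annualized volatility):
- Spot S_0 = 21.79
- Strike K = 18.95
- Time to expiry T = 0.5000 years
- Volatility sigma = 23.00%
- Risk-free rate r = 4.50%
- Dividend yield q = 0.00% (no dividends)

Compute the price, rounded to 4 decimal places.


d1 = (ln(S/K) + (r - q + 0.5*sigma^2) * T) / (sigma * sqrt(T)) = 1.07832073
d2 = d1 - sigma * sqrt(T) = 0.91568617
exp(-rT) = 0.97775124; exp(-qT) = 1.00000000
P = K * exp(-rT) * N(-d2) - S_0 * exp(-qT) * N(-d1)
N(-d1) = 0.14044532; N(-d2) = 0.17991576
P = 18.9500 * 0.97775124 * 0.17991576 - 21.7900 * 1.00000000 * 0.14044532 = 0.2732

Answer: Price = 0.2732


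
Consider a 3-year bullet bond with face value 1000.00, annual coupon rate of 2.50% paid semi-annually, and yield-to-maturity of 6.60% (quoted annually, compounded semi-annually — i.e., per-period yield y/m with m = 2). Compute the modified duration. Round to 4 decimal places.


Answer: Modified duration = 2.8096

Derivation:
Coupon per period c = face * coupon_rate / m = 12.500000
Periods per year m = 2; per-period yield y/m = 0.033000
Number of cashflows N = 6
Cashflows (t years, CF_t, discount factor 1/(1+y/m)^(m*t), PV):
  t = 0.5000: CF_t = 12.500000, DF = 0.968054, PV = 12.100678
  t = 1.0000: CF_t = 12.500000, DF = 0.937129, PV = 11.714112
  t = 1.5000: CF_t = 12.500000, DF = 0.907192, PV = 11.339895
  t = 2.0000: CF_t = 12.500000, DF = 0.878211, PV = 10.977633
  t = 2.5000: CF_t = 12.500000, DF = 0.850156, PV = 10.626944
  t = 3.0000: CF_t = 1012.500000, DF = 0.822997, PV = 833.284115
Price P = sum_t PV_t = 890.043378
First compute Macaulay numerator sum_t t * PV_t:
  t * PV_t at t = 0.5000: 6.050339
  t * PV_t at t = 1.0000: 11.714112
  t * PV_t at t = 1.5000: 17.009843
  t * PV_t at t = 2.0000: 21.955267
  t * PV_t at t = 2.5000: 26.567361
  t * PV_t at t = 3.0000: 2499.852344
Macaulay duration D = 2583.149266 / 890.043378 = 2.902273
Modified duration = D / (1 + y/m) = 2.902273 / (1 + 0.033000) = 2.809558


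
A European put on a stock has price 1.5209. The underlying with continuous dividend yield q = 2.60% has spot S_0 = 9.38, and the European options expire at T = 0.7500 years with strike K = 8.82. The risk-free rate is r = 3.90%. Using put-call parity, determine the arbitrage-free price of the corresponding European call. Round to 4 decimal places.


Answer: Call price = 2.1540

Derivation:
Put-call parity: C - P = S_0 * exp(-qT) - K * exp(-rT).
S_0 * exp(-qT) = 9.3800 * 0.98068890 = 9.19886184
K * exp(-rT) = 8.8200 * 0.97117364 = 8.56575151
C = P + S*exp(-qT) - K*exp(-rT)
C = 1.5209 + 9.19886184 - 8.56575151 = 2.1540


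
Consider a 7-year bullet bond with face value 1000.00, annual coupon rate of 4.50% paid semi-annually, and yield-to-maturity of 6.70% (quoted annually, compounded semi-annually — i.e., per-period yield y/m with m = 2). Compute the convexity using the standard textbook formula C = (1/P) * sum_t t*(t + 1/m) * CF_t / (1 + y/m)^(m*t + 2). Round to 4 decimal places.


Answer: Convexity = 39.9996

Derivation:
Coupon per period c = face * coupon_rate / m = 22.500000
Periods per year m = 2; per-period yield y/m = 0.033500
Number of cashflows N = 14
Cashflows (t years, CF_t, discount factor 1/(1+y/m)^(m*t), PV):
  t = 0.5000: CF_t = 22.500000, DF = 0.967586, PV = 21.770682
  t = 1.0000: CF_t = 22.500000, DF = 0.936222, PV = 21.065004
  t = 1.5000: CF_t = 22.500000, DF = 0.905876, PV = 20.382201
  t = 2.0000: CF_t = 22.500000, DF = 0.876512, PV = 19.721530
  t = 2.5000: CF_t = 22.500000, DF = 0.848101, PV = 19.082273
  t = 3.0000: CF_t = 22.500000, DF = 0.820611, PV = 18.463738
  t = 3.5000: CF_t = 22.500000, DF = 0.794011, PV = 17.865252
  t = 4.0000: CF_t = 22.500000, DF = 0.768274, PV = 17.286166
  t = 4.5000: CF_t = 22.500000, DF = 0.743371, PV = 16.725850
  t = 5.0000: CF_t = 22.500000, DF = 0.719275, PV = 16.183696
  t = 5.5000: CF_t = 22.500000, DF = 0.695961, PV = 15.659116
  t = 6.0000: CF_t = 22.500000, DF = 0.673402, PV = 15.151539
  t = 6.5000: CF_t = 22.500000, DF = 0.651574, PV = 14.660415
  t = 7.0000: CF_t = 1022.500000, DF = 0.630454, PV = 644.639010
Price P = sum_t PV_t = 878.656472
Convexity numerator sum_t t*(t + 1/m) * CF_t / (1+y/m)^(m*t + 2):
  t = 0.5000: term = 10.191100
  t = 1.0000: term = 29.582294
  t = 1.5000: term = 57.246820
  t = 2.0000: term = 92.318691
  t = 2.5000: term = 133.989391
  t = 3.0000: term = 181.504739
  t = 3.5000: term = 234.161896
  t = 4.0000: term = 291.306526
  t = 4.5000: term = 352.330099
  t = 5.0000: term = 416.667321
  t = 5.5000: term = 483.793696
  t = 6.0000: term = 553.223209
  t = 6.5000: term = 624.506122
  t = 7.0000: term = 31685.088513
Convexity = (1/P) * sum = 35145.910418 / 878.656472 = 39.999603


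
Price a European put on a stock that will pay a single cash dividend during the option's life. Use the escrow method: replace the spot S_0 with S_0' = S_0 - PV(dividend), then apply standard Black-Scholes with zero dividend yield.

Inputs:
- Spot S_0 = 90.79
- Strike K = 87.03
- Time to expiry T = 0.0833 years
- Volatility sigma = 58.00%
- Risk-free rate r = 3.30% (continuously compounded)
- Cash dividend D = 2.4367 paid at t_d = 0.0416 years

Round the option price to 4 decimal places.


PV(D) = D * exp(-r * t_d) = 2.4367 * 0.99862814 = 2.43335719
S_0' = S_0 - PV(D) = 90.7900 - 2.43335719 = 88.35664281
d1 = (ln(S_0'/K) + (r + sigma^2/2)*T) / (sigma*sqrt(T)) = 0.19049475
d2 = d1 - sigma*sqrt(T) = 0.02309666
exp(-rT) = 0.99725487
N(-d1) = 0.42446073; N(-d2) = 0.49078659
P = K * exp(-rT) * N(-d2) - S_0' * N(-d1) = 87.0300 * 0.99725487 * 0.49078659 - 88.35664281 * 0.42446073 = 5.0920

Answer: Price = 5.0920


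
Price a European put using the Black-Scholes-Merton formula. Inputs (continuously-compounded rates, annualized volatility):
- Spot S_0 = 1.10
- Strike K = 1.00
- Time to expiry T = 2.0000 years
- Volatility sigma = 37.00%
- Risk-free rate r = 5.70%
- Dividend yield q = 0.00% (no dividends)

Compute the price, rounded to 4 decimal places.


d1 = (ln(S/K) + (r - q + 0.5*sigma^2) * T) / (sigma * sqrt(T)) = 0.66164207
d2 = d1 - sigma * sqrt(T) = 0.13838305
exp(-rT) = 0.89225796; exp(-qT) = 1.00000000
P = K * exp(-rT) * N(-d2) - S_0 * exp(-qT) * N(-d1)
N(-d1) = 0.25410032; N(-d2) = 0.44496885
P = 1.0000 * 0.89225796 * 0.44496885 - 1.1000 * 1.00000000 * 0.25410032 = 0.1175

Answer: Price = 0.1175


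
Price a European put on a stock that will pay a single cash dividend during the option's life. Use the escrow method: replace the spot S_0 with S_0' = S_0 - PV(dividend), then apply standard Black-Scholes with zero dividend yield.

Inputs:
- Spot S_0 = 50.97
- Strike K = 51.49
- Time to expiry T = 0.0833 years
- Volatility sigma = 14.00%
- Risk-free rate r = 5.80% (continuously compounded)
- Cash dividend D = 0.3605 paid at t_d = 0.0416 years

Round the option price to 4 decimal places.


PV(D) = D * exp(-r * t_d) = 0.3605 * 0.99759011 = 0.35963123
S_0' = S_0 - PV(D) = 50.9700 - 0.35963123 = 50.61036877
d1 = (ln(S_0'/K) + (r + sigma^2/2)*T) / (sigma*sqrt(T)) = -0.28667222
d2 = d1 - sigma*sqrt(T) = -0.32707865
exp(-rT) = 0.99518025
N(-d1) = 0.61281834; N(-d2) = 0.62819580
P = K * exp(-rT) * N(-d2) - S_0' * N(-d1) = 51.4900 * 0.99518025 * 0.62819580 - 50.61036877 * 0.61281834 = 1.1749

Answer: Price = 1.1749


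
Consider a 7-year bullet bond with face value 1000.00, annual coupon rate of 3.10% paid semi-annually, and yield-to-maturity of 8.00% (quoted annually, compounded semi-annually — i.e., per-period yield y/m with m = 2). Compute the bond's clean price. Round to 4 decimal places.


Answer: Price = 741.2035

Derivation:
Coupon per period c = face * coupon_rate / m = 15.500000
Periods per year m = 2; per-period yield y/m = 0.040000
Number of cashflows N = 14
Cashflows (t years, CF_t, discount factor 1/(1+y/m)^(m*t), PV):
  t = 0.5000: CF_t = 15.500000, DF = 0.961538, PV = 14.903846
  t = 1.0000: CF_t = 15.500000, DF = 0.924556, PV = 14.330621
  t = 1.5000: CF_t = 15.500000, DF = 0.888996, PV = 13.779444
  t = 2.0000: CF_t = 15.500000, DF = 0.854804, PV = 13.249465
  t = 2.5000: CF_t = 15.500000, DF = 0.821927, PV = 12.739870
  t = 3.0000: CF_t = 15.500000, DF = 0.790315, PV = 12.249875
  t = 3.5000: CF_t = 15.500000, DF = 0.759918, PV = 11.778726
  t = 4.0000: CF_t = 15.500000, DF = 0.730690, PV = 11.325698
  t = 4.5000: CF_t = 15.500000, DF = 0.702587, PV = 10.890094
  t = 5.0000: CF_t = 15.500000, DF = 0.675564, PV = 10.471245
  t = 5.5000: CF_t = 15.500000, DF = 0.649581, PV = 10.068504
  t = 6.0000: CF_t = 15.500000, DF = 0.624597, PV = 9.681254
  t = 6.5000: CF_t = 15.500000, DF = 0.600574, PV = 9.308898
  t = 7.0000: CF_t = 1015.500000, DF = 0.577475, PV = 586.425947
Price P = sum_t PV_t = 741.203488
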